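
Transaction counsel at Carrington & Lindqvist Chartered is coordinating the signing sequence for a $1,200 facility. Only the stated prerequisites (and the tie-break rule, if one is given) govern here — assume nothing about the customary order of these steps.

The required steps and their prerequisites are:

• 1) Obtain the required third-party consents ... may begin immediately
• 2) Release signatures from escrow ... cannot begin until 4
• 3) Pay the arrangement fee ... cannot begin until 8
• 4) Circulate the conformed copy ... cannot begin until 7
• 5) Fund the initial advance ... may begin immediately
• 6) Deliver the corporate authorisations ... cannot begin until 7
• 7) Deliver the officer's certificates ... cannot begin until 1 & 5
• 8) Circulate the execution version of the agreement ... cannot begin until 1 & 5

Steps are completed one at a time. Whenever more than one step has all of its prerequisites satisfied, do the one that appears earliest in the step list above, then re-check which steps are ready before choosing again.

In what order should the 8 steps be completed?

Nothing is required for 1 and 5. 1 is listed earlier → 1 first.
That leaves 5 as the only ready step → 5.
7 and 8 are both available; 7 is listed earlier → 7.
4 and 6 now also ready, so the ready set is {4, 6, 8}; 4 is listed earlier → 4.
2 now also ready, so the ready set is {2, 6, 8}; 2 is listed earlier → 2.
Ready: 6 and 8. 6 is listed earlier → 6.
8 is the only step now ready → 8.
That leaves 3 as the only ready step → 3.

1, 5, 7, 4, 2, 6, 8, 3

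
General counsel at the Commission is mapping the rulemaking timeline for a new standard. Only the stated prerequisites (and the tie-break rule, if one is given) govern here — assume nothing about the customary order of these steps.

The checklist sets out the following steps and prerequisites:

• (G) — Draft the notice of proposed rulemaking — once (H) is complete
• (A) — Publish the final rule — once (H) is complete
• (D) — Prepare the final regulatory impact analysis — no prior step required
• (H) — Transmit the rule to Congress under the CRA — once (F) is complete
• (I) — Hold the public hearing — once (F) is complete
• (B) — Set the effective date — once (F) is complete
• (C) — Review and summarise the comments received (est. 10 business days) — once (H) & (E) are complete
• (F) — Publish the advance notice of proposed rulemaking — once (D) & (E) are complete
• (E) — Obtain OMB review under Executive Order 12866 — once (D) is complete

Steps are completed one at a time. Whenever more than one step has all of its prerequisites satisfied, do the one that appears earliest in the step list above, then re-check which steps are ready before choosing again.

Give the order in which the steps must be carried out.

(D), (E), (F), (H), (G), (A), (I), (B), (C)

(D) is the only step with nothing outstanding, so it goes first.
(E) is the only step now ready → (E).
That leaves (F) as the only ready step → (F).
(H), (I) and (B) are all available; (H) is listed earlier → (H).
(G), (A) and (C) now also ready, so the ready set is {(G), (A), (I), (B), (C)}; (G) is listed earlier → (G).
Ready: (A), (I), (B) and (C). (A) is listed earlier → (A).
Ready: (I), (B) and (C). (I) is listed earlier → (I).
Now (B) and (C) have their prerequisites met. (B) is listed earlier, so (B) next.
Next only (C) has its prerequisites met → (C).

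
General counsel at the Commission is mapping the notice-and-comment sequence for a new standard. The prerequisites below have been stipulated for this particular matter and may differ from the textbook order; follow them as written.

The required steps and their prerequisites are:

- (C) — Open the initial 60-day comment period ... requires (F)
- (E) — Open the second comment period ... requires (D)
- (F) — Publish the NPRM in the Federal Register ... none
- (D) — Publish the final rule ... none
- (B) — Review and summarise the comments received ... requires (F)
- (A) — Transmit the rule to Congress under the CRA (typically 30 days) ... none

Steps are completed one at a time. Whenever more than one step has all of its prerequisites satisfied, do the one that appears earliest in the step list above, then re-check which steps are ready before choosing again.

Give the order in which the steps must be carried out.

Nothing is required for (F), (D) and (A). (F) is listed earlier → (F) first.
(C) and (B) now also ready, so the ready set is {(C), (D), (B), (A)}; (C) is listed earlier → (C).
Now (D), (B) and (A) have their prerequisites met. (D) is listed earlier, so (D) next.
(E) now also ready, so the ready set is {(E), (B), (A)}; (E) is listed earlier → (E).
Now (B) and (A) have their prerequisites met. (B) is listed earlier, so (B) next.
That leaves (A) as the only ready step → (A).

(F), (C), (D), (E), (B), (A)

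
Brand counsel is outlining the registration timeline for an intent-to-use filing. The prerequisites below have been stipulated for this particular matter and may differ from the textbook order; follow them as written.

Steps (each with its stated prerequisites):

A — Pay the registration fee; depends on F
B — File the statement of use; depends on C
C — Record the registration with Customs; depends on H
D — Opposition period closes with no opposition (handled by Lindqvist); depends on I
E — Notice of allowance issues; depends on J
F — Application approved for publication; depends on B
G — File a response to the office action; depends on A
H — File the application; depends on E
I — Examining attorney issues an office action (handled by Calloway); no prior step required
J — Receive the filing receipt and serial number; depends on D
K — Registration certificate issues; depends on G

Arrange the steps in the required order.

Only I has no prerequisites, so it is first.
D is the only step now ready → D.
That leaves J as the only ready step → J.
E is the only step now ready → E.
Next only H has its prerequisites met → H.
That leaves C as the only ready step → C.
B needed C, now all done → B.
F is the only step now ready → F.
A needed F, now all done → A.
G needed A, now all done → G.
K needed G, now all done → K.

I → D → J → E → H → C → B → F → A → G → K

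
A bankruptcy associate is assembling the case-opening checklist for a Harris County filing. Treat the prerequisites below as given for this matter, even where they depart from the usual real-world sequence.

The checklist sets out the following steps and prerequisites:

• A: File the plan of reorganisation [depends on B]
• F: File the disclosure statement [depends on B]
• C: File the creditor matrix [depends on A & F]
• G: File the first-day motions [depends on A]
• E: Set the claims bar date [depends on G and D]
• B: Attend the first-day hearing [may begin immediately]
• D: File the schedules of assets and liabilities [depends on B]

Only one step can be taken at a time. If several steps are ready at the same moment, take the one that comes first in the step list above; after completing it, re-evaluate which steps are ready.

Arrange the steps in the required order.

B has no prerequisites → B first.
Now A, F and D have their prerequisites met. A is listed earlier, so A next.
F, G and D are all available; F is listed earlier → F.
C, G and D are all available; C is listed earlier → C.
Now G and D have their prerequisites met. G is listed earlier, so G next.
D needed B, now all done → D.
E needed G and D, now all done → E.

B, A, F, C, G, D, E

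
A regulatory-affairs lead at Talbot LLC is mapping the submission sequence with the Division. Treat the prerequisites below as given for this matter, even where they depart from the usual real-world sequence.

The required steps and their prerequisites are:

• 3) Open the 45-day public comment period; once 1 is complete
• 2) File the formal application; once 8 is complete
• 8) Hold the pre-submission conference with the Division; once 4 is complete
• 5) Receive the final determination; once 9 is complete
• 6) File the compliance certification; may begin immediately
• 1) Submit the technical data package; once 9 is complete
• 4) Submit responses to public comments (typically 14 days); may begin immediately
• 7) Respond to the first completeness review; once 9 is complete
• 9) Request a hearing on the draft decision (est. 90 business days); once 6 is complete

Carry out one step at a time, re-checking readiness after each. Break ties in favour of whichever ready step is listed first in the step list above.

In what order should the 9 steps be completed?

6, 4, 8, 2, 9, 5, 1, 3, 7

Nothing is required for 6 and 4. 6 is listed earlier → 6 first.
Now 4 and 9 have their prerequisites met. 4 is listed earlier, so 4 next.
8 now also ready, so the ready set is {8, 9}; 8 is listed earlier → 8.
Now 2 and 9 have their prerequisites met. 2 is listed earlier, so 2 next.
Next only 9 has its prerequisites met → 9.
Ready: 5, 1 and 7. 5 is listed earlier → 5.
Ready: 1 and 7. 1 is listed earlier → 1.
Now 3 and 7 have their prerequisites met. 3 is listed earlier, so 3 next.
Next only 7 has its prerequisites met → 7.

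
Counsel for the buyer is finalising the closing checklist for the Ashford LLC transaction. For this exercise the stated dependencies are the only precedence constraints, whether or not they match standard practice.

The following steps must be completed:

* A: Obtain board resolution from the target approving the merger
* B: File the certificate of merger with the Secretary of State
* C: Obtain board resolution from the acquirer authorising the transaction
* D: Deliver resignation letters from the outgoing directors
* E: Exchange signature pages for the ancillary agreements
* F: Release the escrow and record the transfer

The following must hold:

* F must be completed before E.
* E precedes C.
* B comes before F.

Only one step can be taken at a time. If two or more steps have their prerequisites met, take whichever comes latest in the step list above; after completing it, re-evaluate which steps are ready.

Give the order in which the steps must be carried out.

D → B → F → E → C → A

D, B and A have no prerequisites; D is listed later, so D is first.
Now B and A have their prerequisites met. B is listed later, so B next.
F now also ready, so the ready set is {F, A}; F is listed later → F.
E and A are both available; E is listed later → E.
C and A are both available; C is listed later → C.
A is the only step now ready → A.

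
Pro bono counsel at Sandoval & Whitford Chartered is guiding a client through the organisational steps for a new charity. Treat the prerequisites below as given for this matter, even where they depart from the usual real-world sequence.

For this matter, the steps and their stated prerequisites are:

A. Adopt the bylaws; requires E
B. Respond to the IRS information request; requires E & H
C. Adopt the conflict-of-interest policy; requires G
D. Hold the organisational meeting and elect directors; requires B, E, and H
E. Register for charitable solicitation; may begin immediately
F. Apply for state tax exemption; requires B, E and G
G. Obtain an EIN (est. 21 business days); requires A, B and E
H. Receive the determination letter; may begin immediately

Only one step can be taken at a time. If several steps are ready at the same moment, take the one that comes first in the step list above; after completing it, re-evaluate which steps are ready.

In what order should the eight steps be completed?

Nothing is required for E and H. E is listed earlier → E first.
Ready: A and H. A is listed earlier → A.
That leaves H as the only ready step → H.
That leaves B as the only ready step → B.
D and G are both available; D is listed earlier → D.
G needed A, B and E, now all done → G.
Ready: C and F. C is listed earlier → C.
F is the only step now ready → F.

E A H B D G C F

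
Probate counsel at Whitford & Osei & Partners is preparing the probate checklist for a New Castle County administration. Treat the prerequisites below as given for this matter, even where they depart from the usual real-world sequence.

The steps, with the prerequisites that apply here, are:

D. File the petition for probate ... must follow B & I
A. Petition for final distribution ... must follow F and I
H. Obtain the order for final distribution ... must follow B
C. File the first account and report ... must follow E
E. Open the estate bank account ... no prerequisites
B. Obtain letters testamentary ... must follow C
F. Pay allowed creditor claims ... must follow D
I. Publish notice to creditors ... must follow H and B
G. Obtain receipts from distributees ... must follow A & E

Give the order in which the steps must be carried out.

E, C, B, H, I, D, F, A, G

E has no prerequisites → E first.
Next only C has its prerequisites met → C.
Next only B has its prerequisites met → B.
That leaves H as the only ready step → H.
That leaves I as the only ready step → I.
D is the only step now ready → D.
F needed D, now all done → F.
That leaves A as the only ready step → A.
Next only G has its prerequisites met → G.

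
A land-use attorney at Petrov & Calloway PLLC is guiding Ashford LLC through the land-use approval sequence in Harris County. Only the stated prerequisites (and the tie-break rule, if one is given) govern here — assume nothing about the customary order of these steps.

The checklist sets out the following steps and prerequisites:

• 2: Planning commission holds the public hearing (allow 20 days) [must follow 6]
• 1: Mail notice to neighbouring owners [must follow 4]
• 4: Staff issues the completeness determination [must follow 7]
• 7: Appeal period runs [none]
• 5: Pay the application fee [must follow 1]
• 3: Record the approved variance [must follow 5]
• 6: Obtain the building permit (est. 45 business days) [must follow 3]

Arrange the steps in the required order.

7 → 4 → 1 → 5 → 3 → 6 → 2

Only 7 has no prerequisites, so it is first.
4 needed 7, now all done → 4.
1 needed 4, now all done → 1.
Next only 5 has its prerequisites met → 5.
3 is the only step now ready → 3.
That leaves 6 as the only ready step → 6.
That leaves 2 as the only ready step → 2.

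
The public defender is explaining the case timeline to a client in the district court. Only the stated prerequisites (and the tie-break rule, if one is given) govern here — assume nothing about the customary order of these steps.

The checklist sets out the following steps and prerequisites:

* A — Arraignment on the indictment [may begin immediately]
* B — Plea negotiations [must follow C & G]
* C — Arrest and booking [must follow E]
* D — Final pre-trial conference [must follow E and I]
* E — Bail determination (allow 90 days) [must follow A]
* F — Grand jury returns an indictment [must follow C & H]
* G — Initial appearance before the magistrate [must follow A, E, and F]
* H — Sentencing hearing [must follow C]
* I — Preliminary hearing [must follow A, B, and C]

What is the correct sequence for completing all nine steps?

A, E, C, H, F, G, B, I, D

A has no prerequisites → A first.
Next only E has its prerequisites met → E.
C needed E, now all done → C.
H needed C, now all done → H.
That leaves F as the only ready step → F.
G needed A, E and F, now all done → G.
B needed C and G, now all done → B.
That leaves I as the only ready step → I.
D needed E and I, now all done → D.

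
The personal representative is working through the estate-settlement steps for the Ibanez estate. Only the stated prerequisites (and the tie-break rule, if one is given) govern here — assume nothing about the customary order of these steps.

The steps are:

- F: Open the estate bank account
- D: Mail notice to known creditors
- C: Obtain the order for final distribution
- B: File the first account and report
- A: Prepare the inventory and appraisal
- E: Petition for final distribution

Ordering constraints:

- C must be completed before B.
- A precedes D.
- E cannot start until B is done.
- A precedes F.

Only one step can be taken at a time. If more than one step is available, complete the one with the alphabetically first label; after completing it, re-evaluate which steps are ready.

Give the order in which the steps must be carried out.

A C B D E F

Nothing is required for A and C. A has the earlier label → A first.
D and F now also ready, so the ready set is {C, D, F}; C has the earlier label → C.
B, D and F are all available; B has the earlier label → B.
E now also ready, so the ready set is {D, E, F}; D has the earlier label → D.
Now E and F have their prerequisites met. E has the earlier label, so E next.
That leaves F as the only ready step → F.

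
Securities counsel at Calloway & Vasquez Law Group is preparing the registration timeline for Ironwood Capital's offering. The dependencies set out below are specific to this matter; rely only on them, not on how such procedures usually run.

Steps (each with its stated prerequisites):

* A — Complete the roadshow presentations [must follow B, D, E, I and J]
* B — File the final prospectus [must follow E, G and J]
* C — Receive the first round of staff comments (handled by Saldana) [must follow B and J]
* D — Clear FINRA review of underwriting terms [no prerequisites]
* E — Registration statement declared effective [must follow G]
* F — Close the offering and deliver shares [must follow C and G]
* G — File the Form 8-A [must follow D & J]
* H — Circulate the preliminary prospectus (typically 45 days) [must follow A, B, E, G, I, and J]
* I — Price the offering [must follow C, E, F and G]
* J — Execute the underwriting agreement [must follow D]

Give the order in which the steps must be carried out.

D has no prerequisites → D first.
Next only J has its prerequisites met → J.
G needed D and J, now all done → G.
E needed G, now all done → E.
That leaves B as the only ready step → B.
That leaves C as the only ready step → C.
Next only F has its prerequisites met → F.
I needed C, E, F and G, now all done → I.
Next only A has its prerequisites met → A.
That leaves H as the only ready step → H.

D, J, G, E, B, C, F, I, A, H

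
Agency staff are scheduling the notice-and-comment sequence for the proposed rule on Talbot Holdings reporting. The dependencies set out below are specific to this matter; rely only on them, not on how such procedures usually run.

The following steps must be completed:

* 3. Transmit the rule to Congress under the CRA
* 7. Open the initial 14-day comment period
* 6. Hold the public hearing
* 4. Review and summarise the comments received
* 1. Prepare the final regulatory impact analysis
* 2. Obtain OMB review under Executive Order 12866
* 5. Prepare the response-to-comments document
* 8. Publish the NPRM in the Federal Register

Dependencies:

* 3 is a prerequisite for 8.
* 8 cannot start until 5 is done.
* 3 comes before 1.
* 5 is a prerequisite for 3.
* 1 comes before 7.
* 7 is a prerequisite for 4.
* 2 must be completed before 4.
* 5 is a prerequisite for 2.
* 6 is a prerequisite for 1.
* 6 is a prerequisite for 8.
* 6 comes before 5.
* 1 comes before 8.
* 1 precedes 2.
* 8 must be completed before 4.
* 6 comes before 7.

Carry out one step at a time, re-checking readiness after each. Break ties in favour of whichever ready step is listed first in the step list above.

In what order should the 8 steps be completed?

6 → 5 → 3 → 1 → 7 → 2 → 8 → 4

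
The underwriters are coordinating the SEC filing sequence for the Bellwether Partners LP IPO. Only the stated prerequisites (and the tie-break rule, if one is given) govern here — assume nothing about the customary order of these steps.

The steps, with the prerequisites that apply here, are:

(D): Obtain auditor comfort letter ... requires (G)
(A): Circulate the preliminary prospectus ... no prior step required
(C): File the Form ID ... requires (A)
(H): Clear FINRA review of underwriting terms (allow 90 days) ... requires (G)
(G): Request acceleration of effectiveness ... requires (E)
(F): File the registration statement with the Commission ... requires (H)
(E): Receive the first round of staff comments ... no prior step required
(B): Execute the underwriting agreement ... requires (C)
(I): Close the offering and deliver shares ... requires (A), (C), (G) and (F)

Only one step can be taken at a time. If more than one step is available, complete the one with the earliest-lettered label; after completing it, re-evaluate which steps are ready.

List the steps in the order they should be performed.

(A) (C) (B) (E) (G) (D) (H) (F) (I)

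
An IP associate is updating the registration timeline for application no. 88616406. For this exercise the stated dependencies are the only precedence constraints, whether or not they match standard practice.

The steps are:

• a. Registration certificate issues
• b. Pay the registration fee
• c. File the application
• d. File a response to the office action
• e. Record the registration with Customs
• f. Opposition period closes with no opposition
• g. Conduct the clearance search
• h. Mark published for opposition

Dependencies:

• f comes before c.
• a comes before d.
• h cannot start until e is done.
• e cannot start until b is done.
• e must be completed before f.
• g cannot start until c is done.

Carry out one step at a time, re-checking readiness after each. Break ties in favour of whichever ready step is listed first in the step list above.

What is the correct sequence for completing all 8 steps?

a → b → d → e → f → c → g → h

Nothing is required for a and b. a is listed earlier → a first.
Ready: b and d. b is listed earlier → b.
e now also ready, so the ready set is {d, e}; d is listed earlier → d.
e needed b, now all done → e.
Now f and h have their prerequisites met. f is listed earlier, so f next.
c now also ready, so the ready set is {c, h}; c is listed earlier → c.
g now also ready, so the ready set is {g, h}; g is listed earlier → g.
That leaves h as the only ready step → h.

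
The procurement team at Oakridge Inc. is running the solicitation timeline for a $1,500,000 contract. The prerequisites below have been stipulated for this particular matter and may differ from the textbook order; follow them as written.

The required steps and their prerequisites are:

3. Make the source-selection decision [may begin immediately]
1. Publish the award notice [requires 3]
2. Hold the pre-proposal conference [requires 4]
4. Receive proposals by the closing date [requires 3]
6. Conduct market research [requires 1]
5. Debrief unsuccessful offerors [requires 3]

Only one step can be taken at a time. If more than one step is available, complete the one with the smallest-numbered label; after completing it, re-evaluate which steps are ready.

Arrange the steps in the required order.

3 → 1 → 4 → 2 → 5 → 6

Only 3 has no prerequisites, so it is first.
Ready: 1, 4 and 5. 1 has the earlier label → 1.
Now 4, 5 and 6 have their prerequisites met. 4 has the earlier label, so 4 next.
Now 2, 5 and 6 have their prerequisites met. 2 has the earlier label, so 2 next.
5 and 6 are both available; 5 has the earlier label → 5.
That leaves 6 as the only ready step → 6.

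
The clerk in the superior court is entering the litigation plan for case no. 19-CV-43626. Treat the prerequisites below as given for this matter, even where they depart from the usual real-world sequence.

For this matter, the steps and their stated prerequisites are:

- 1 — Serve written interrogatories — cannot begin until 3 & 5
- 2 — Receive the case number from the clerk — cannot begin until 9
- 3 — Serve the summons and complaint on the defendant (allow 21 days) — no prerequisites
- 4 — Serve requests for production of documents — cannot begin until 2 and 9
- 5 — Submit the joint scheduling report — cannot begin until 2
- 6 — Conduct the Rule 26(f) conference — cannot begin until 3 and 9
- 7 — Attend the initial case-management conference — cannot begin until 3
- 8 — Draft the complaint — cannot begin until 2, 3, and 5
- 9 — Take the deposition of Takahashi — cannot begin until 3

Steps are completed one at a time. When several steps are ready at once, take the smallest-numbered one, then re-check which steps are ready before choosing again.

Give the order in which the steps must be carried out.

3 has no prerequisites → 3 first.
Now 7 and 9 have their prerequisites met. 7 has the earlier label, so 7 next.
That leaves 9 as the only ready step → 9.
Now 2 and 6 have their prerequisites met. 2 has the earlier label, so 2 next.
Now 4, 5 and 6 have their prerequisites met. 4 has the earlier label, so 4 next.
Ready: 5 and 6. 5 has the earlier label → 5.
1, 6 and 8 are all available; 1 has the earlier label → 1.
6 and 8 are both available; 6 has the earlier label → 6.
8 needed 2, 3 and 5, now all done → 8.

3 7 9 2 4 5 1 6 8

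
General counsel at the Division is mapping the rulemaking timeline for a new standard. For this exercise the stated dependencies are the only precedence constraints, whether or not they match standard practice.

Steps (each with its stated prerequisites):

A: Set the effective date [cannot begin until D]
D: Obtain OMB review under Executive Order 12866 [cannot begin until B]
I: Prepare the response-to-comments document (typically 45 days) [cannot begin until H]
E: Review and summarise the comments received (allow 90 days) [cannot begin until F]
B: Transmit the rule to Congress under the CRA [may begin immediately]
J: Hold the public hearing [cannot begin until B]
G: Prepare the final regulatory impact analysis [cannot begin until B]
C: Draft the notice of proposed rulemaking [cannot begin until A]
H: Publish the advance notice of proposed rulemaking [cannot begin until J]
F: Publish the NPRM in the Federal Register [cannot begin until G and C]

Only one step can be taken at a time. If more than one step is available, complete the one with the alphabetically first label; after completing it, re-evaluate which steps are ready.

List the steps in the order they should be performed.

B, D, A, C, G, F, E, J, H, I

B is the only step with nothing outstanding, so it goes first.
D, G and J are all available; D has the earlier label → D.
Ready: A, G and J. A has the earlier label → A.
C now also ready, so the ready set is {C, G, J}; C has the earlier label → C.
Ready: G and J. G has the earlier label → G.
F now also ready, so the ready set is {F, J}; F has the earlier label → F.
Ready: E and J. E has the earlier label → E.
J needed B, now all done → J.
H is the only step now ready → H.
That leaves I as the only ready step → I.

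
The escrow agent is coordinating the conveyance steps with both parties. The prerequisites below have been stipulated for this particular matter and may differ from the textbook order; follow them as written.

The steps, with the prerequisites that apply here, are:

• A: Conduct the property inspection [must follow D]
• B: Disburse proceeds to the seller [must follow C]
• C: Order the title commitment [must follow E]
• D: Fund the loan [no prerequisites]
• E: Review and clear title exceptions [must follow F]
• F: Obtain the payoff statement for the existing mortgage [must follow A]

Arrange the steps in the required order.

Only D has no prerequisites, so it is first.
A is the only step now ready → A.
F needed A, now all done → F.
Next only E has its prerequisites met → E.
C needed E, now all done → C.
That leaves B as the only ready step → B.

D → A → F → E → C → B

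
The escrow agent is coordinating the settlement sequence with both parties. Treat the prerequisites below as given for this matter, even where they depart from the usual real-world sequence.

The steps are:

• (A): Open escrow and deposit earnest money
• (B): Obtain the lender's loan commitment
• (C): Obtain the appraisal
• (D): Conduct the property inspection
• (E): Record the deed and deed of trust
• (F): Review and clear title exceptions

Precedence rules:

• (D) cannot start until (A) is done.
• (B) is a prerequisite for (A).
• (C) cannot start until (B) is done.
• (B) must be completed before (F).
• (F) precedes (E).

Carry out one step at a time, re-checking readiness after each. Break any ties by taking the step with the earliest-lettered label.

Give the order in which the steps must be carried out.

(B) (A) (C) (D) (F) (E)

(B) has no prerequisites → (B) first.
Ready: (A), (C) and (F). (A) has the earlier label → (A).
(C), (D) and (F) are all available; (C) has the earlier label → (C).
(D) and (F) are both available; (D) has the earlier label → (D).
That leaves (F) as the only ready step → (F).
(E) needed (F), now all done → (E).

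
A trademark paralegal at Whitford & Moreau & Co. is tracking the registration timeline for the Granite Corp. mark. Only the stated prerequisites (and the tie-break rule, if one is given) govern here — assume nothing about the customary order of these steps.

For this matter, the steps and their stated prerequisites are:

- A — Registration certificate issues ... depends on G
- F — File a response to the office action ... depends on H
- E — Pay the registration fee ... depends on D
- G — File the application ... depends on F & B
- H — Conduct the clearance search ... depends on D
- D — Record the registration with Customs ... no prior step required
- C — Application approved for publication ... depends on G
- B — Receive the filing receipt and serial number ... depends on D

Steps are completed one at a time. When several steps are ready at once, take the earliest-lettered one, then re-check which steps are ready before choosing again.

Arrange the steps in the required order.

D is the only step with nothing outstanding, so it goes first.
Ready: B, E and H. B has the earlier label → B.
Now E and H have their prerequisites met. E has the earlier label, so E next.
H needed D, now all done → H.
That leaves F as the only ready step → F.
Next only G has its prerequisites met → G.
Ready: A and C. A has the earlier label → A.
Next only C has its prerequisites met → C.

D, B, E, H, F, G, A, C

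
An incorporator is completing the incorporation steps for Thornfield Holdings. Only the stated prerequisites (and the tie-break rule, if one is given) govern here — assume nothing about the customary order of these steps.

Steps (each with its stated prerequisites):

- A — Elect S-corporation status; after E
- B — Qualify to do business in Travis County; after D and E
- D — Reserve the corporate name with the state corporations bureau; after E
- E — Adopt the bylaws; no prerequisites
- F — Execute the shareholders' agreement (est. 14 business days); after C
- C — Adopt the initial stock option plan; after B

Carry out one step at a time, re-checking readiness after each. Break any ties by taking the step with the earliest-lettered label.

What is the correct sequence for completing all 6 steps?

E, A, D, B, C, F

E is the only step with nothing outstanding, so it goes first.
Now A and D have their prerequisites met. A has the earlier label, so A next.
D needed E, now all done → D.
B is the only step now ready → B.
That leaves C as the only ready step → C.
That leaves F as the only ready step → F.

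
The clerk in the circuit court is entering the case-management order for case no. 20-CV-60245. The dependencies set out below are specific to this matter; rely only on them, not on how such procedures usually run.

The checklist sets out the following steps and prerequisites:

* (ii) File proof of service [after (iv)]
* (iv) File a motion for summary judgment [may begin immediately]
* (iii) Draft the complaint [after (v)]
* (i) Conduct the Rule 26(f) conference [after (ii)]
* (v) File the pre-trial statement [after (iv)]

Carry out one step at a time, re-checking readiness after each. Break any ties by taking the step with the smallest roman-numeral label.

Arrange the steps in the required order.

(iv), (ii), (i), (v), (iii)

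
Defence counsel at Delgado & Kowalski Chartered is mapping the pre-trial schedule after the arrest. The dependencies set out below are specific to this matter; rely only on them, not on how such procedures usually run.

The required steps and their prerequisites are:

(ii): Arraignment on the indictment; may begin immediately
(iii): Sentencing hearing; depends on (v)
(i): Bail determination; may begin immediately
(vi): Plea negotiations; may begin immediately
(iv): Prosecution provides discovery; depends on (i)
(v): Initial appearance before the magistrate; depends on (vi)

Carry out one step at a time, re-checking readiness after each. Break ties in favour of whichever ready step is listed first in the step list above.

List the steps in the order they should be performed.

(ii), (i) and (vi) have no prerequisites; (ii) is listed earlier, so (ii) is first.
(i) and (vi) are both available; (i) is listed earlier → (i).
(iv) now also ready, so the ready set is {(vi), (iv)}; (vi) is listed earlier → (vi).
Now (iv) and (v) have their prerequisites met. (iv) is listed earlier, so (iv) next.
(v) needed (vi), now all done → (v).
(iii) needed (v), now all done → (iii).

(ii) → (i) → (vi) → (iv) → (v) → (iii)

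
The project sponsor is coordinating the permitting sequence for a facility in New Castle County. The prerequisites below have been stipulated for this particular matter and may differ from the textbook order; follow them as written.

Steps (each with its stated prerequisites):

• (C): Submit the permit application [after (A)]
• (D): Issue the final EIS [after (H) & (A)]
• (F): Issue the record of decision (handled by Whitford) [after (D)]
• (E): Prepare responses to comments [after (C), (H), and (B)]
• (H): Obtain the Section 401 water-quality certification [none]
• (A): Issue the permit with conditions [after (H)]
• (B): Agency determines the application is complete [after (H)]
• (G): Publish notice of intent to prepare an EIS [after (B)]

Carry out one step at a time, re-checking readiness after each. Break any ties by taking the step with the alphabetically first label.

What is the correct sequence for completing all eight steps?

(H), (A), (B), (C), (D), (E), (F), (G)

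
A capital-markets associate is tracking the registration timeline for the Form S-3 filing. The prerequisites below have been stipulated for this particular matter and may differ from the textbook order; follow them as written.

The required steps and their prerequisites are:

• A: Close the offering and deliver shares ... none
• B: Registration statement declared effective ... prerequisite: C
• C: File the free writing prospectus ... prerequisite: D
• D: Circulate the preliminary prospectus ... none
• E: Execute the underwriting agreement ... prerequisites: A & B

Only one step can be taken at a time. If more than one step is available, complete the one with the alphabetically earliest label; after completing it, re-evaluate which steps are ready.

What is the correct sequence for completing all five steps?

A, D, C, B, E

Nothing is required for A and D. A has the earlier label → A first.
That leaves D as the only ready step → D.
Next only C has its prerequisites met → C.
B needed C, now all done → B.
E needed A and B, now all done → E.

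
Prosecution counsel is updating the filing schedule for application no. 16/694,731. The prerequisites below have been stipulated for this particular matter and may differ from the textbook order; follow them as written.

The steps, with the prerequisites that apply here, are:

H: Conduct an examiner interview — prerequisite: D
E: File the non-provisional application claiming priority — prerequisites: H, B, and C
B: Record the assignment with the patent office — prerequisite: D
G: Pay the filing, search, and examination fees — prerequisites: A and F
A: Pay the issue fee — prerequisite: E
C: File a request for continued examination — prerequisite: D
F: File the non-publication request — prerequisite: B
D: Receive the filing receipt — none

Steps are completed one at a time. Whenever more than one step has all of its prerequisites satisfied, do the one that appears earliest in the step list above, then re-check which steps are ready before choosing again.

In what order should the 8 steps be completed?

D is the only step with nothing outstanding, so it goes first.
Ready: H, B and C. H is listed earlier → H.
Ready: B and C. B is listed earlier → B.
Ready: C and F. C is listed earlier → C.
Now E and F have their prerequisites met. E is listed earlier, so E next.
Ready: A and F. A is listed earlier → A.
F needed B, now all done → F.
Next only G has its prerequisites met → G.

D H B C E A F G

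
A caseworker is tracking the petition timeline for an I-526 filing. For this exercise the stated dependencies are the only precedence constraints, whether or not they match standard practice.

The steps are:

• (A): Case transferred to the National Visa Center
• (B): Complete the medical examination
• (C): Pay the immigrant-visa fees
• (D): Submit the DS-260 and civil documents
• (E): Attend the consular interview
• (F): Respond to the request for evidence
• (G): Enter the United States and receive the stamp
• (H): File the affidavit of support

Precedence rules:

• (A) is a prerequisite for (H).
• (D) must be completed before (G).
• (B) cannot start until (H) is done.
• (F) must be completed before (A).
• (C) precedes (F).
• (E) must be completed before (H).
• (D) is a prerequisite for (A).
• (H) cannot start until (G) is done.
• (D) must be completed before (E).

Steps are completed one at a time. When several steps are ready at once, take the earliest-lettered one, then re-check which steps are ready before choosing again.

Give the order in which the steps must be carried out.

(C) → (D) → (E) → (F) → (A) → (G) → (H) → (B)

Nothing is required for (C) and (D). (C) has the earlier label → (C) first.
Ready: (D) and (F). (D) has the earlier label → (D).
Ready: (E), (F) and (G). (E) has the earlier label → (E).
Now (F) and (G) have their prerequisites met. (F) has the earlier label, so (F) next.
(A) now also ready, so the ready set is {(A), (G)}; (A) has the earlier label → (A).
(G) is the only step now ready → (G).
That leaves (H) as the only ready step → (H).
(B) is the only step now ready → (B).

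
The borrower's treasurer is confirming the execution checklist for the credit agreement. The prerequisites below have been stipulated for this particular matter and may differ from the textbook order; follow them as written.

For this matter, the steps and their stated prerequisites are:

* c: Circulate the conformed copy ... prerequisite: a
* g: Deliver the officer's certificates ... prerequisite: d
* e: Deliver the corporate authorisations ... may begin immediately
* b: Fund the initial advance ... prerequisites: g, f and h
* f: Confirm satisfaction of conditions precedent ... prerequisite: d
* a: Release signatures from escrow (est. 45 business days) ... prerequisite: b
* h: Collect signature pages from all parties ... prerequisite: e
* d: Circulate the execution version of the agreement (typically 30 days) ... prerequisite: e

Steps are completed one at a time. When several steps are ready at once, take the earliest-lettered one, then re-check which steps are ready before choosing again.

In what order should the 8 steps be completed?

e, d, f, g, h, b, a, c

Only e has no prerequisites, so it is first.
Now d and h have their prerequisites met. d has the earlier label, so d next.
f and g now also ready, so the ready set is {f, g, h}; f has the earlier label → f.
g and h are both available; g has the earlier label → g.
h needed e, now all done → h.
b needed f, g and h, now all done → b.
Next only a has its prerequisites met → a.
Next only c has its prerequisites met → c.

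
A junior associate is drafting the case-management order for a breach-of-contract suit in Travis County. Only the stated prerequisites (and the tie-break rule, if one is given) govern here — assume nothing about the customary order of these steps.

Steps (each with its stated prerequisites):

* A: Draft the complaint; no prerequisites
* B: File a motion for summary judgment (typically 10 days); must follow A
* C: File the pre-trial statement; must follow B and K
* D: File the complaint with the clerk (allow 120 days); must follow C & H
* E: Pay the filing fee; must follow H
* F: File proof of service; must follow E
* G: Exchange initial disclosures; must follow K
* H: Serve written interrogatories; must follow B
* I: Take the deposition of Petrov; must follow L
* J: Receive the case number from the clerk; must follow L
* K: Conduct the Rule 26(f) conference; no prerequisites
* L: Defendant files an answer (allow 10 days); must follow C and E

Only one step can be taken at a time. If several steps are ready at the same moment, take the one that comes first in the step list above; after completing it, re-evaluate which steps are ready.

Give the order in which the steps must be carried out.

A, B, H, E, F, K, C, D, G, L, I, J

A and K have no prerequisites; A is listed earlier, so A is first.
Ready: B and K. B is listed earlier → B.
Ready: H and K. H is listed earlier → H.
E now also ready, so the ready set is {E, K}; E is listed earlier → E.
Ready: F and K. F is listed earlier → F.
Next only K has its prerequisites met → K.
Ready: C and G. C is listed earlier → C.
D and L now also ready, so the ready set is {D, G, L}; D is listed earlier → D.
Ready: G and L. G is listed earlier → G.
L needed C and E, now all done → L.
Ready: I and J. I is listed earlier → I.
J needed L, now all done → J.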